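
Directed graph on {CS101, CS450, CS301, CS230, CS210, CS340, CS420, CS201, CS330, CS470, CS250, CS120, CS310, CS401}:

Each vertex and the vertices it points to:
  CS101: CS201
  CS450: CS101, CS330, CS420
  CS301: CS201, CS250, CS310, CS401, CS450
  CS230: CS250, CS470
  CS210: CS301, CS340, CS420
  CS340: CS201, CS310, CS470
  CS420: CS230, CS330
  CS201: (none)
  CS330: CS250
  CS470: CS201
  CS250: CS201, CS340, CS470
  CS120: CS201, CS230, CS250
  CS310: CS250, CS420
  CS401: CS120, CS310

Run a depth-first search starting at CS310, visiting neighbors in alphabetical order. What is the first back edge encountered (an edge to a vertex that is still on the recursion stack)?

DFS from CS310 (visiting neighbors in alphabetical order); mark gray on enter, black on exit:
CS310 gray
  CS250 gray
    CS201 gray
    CS201 black
    CS340 gray
      CS340→CS201: CS201 black — skip
      CS340→CS310: CS310 is gray → back edge
First back edge: CS340 → CS310.

CS340→CS310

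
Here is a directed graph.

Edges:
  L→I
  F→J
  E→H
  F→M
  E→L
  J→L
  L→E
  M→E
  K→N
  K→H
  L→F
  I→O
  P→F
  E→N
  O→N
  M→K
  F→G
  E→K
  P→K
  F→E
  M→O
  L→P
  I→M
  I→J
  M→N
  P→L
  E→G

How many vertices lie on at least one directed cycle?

A vertex is on a directed cycle iff it belongs to a strongly connected component of size ≥ 2 (or has a self-loop).
The vertices on cycles are {E, F, I, J, L, M, P} — 7 in total.

7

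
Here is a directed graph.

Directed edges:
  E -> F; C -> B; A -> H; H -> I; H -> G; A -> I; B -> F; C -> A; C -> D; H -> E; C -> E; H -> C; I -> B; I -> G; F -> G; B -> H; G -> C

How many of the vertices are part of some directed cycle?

8

A vertex is on a directed cycle iff it belongs to a strongly connected component of size ≥ 2 (or has a self-loop).
The vertices on cycles are {A, B, C, E, F, G, H, I} — 8 in total.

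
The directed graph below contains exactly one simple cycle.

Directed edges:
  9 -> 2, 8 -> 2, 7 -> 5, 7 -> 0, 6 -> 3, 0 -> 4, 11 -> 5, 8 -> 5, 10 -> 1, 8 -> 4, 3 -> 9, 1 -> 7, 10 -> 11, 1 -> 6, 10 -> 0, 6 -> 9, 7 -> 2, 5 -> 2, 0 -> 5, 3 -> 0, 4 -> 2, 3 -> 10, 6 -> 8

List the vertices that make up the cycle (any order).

DFS with gray/black marking from 1:
1 gray
  7 gray
    0 gray
      5 gray
        2 gray
        2 black
      5 black
      4 gray
        4→2: 2 black — skip
      4 black
    0 black
    7→5: 5 black — skip
    7→2: 2 black — skip
  7 black
  6 gray
    3 gray
      9 gray
        9→2: 2 black — skip
      9 black
      3→0: 0 black — skip
      10 gray
        10→1: 1 is gray → back edge
Back edge closes the cycle 1 → 6 → 3 → 10 → 1; its vertices are {1, 3, 6, 10}.

1, 3, 6, 10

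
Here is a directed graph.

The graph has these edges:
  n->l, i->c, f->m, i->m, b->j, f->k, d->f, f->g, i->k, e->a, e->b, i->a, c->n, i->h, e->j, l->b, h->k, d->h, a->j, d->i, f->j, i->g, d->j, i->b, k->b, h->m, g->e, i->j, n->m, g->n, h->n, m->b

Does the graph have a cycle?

No

DFS with white/gray/black marking, starting from d:
d gray
  h gray
    k gray
      b gray
        j gray
        j black
      b black
    k black
    n gray
      m gray
        m→b: b black — skip
      m black
      l gray
        l→b: b black — skip
      l black
    n black
    h→m: m black — skip
  h black
  i gray
    i→b: b black — skip
    i→h: h black — skip
    i→k: k black — skip
    i→j: j black — skip
    c gray
      c→n: n black — skip
    c black
    i→m: m black — skip
    a gray
      a→j: j black — skip
    a black
    g gray
      e gray
        e→a: a black — skip
        e→b: b black — skip
        e→j: j black — skip
      e black
      g→n: n black — skip
    g black
  i black
  d→j: j black — skip
  f gray
    f→g: g black — skip
    f→j: j black — skip
    f→k: k black — skip
    f→m: m black — skip
  f black
d black
Every edge goes to a white or black vertex — no back edge, so the graph is acyclic.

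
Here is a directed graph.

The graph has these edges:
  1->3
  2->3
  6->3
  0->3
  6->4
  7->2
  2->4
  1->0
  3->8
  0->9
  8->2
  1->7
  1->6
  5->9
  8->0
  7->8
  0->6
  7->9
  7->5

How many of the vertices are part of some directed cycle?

5

A vertex is on a directed cycle iff it belongs to a strongly connected component of size ≥ 2 (or has a self-loop).
The vertices on cycles are {0, 2, 3, 6, 8} — 5 in total.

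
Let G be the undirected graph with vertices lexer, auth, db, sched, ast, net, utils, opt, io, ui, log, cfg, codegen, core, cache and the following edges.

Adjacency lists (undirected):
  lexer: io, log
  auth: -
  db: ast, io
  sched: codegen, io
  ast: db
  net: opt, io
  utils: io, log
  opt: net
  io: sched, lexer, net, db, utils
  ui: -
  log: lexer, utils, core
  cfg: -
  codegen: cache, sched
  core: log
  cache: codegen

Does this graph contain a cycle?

DFS, tracking each vertex's parent; an edge to a visited non-parent vertex closes a cycle.
Start from log:
visit log (parent –)
  visit lexer (parent log)
    visit io (parent lexer)
      visit sched (parent io)
        visit codegen (parent sched)
          visit cache (parent codegen)
            cache–codegen: parent, skip
          codegen–sched: parent, skip
        sched–io: parent, skip
      io–lexer: parent, skip
      visit net (parent io)
        visit opt (parent net)
          opt–net: parent, skip
        net–io: parent, skip
      visit db (parent io)
        visit ast (parent db)
          ast–db: parent, skip
        db–io: parent, skip
      visit utils (parent io)
        utils–io: parent, skip
        utils–log: log visited and ≠ parent → cycle
Cycle: log – lexer – io – utils – log.

Yes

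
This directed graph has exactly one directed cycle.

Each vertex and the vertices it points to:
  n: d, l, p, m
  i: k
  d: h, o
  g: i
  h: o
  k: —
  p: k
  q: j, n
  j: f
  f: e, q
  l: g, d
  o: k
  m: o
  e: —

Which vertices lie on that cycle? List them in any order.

DFS with gray/black marking from f:
f gray
  e gray
  e black
  q gray
    j gray
      j→f: f is gray → back edge
Back edge closes the cycle f → q → j → f; its vertices are {f, j, q}.

f, j, q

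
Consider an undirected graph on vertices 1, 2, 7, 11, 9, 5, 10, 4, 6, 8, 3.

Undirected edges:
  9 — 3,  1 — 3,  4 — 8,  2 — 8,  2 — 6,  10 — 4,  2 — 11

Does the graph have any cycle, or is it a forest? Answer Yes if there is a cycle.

No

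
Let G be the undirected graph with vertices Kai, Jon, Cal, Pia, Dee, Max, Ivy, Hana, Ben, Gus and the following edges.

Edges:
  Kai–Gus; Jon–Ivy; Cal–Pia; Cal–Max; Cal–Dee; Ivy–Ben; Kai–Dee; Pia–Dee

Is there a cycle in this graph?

Yes

DFS, tracking each vertex's parent; an edge to a visited non-parent vertex closes a cycle.
Start from Ivy:
visit Ivy (parent –)
  visit Jon (parent Ivy)
    Jon–Ivy: parent, skip
  visit Ben (parent Ivy)
    Ben–Ivy: parent, skip
visit Kai (parent –)
  visit Dee (parent Kai)
    visit Pia (parent Dee)
      Pia–Dee: parent, skip
      visit Cal (parent Pia)
        Cal–Pia: parent, skip
        Cal–Dee: Dee visited and ≠ parent → cycle
Cycle: Dee – Pia – Cal – Dee.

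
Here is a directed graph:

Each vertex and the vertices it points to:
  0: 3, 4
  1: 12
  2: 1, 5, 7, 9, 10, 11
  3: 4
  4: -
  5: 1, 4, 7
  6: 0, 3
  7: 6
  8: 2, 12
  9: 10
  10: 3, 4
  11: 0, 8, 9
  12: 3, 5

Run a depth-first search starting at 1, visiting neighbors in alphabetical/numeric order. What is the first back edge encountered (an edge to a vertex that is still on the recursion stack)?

DFS from 1 (visiting neighbors in alphabetical/numeric order); mark gray on enter, black on exit:
1 gray
  12 gray
    3 gray
      4 gray
      4 black
    3 black
    5 gray
      5→1: 1 is gray → back edge
First back edge: 5 → 1.

5->1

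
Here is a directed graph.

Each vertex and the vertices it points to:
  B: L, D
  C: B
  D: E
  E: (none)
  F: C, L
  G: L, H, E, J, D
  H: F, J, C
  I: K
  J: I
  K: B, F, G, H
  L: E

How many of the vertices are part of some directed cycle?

5

A vertex is on a directed cycle iff it belongs to a strongly connected component of size ≥ 2 (or has a self-loop).
The vertices on cycles are {G, H, I, J, K} — 5 in total.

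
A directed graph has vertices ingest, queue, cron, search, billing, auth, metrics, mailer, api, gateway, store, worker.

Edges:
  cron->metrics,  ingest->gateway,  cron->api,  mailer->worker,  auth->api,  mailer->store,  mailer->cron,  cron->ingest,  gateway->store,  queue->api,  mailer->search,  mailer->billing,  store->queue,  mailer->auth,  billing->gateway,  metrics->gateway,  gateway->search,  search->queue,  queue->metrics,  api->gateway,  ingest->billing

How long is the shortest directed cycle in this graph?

For each vertex v, BFS finds the shortest path from v back to v.
The shortest such closed walk is search → queue → metrics → gateway → search, length 4.

4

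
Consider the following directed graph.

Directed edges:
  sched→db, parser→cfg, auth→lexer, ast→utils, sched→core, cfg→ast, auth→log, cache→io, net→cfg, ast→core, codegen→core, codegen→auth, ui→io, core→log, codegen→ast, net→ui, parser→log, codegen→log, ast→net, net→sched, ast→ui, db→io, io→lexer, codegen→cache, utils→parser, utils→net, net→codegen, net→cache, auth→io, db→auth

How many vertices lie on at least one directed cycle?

A vertex is on a directed cycle iff it belongs to a strongly connected component of size ≥ 2 (or has a self-loop).
The vertices on cycles are {ast, cfg, net, utils, parser, codegen} — 6 in total.

6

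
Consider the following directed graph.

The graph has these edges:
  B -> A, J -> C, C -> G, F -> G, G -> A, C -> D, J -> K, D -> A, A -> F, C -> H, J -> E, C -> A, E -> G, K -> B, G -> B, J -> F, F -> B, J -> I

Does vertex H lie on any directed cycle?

H lies on a cycle iff there is a path from H back to itself.
Exploring from H, it never reaches itself; equivalently, its strongly connected component is a singleton.

No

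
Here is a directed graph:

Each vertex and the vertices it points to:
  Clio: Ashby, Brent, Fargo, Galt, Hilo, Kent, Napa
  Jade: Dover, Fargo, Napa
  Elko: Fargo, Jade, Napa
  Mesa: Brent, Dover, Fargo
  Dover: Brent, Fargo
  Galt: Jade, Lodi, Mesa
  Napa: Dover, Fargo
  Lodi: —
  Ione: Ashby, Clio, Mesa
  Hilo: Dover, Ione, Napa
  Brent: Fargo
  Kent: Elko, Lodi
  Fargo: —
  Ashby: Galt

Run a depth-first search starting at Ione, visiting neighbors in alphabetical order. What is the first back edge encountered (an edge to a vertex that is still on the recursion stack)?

DFS from Ione (visiting neighbors in alphabetical order); mark gray on enter, black on exit:
Ione gray
  Ashby gray
    Galt gray
      Jade gray
        Dover gray
          Brent gray
            Fargo gray
            Fargo black
          Brent black
          Dover→Fargo: Fargo black — skip
        Dover black
        Jade→Fargo: Fargo black — skip
        Napa gray
          Napa→Dover: Dover black — skip
          Napa→Fargo: Fargo black — skip
        Napa black
      Jade black
      Lodi gray
      Lodi black
      Mesa gray
        Mesa→Brent: Brent black — skip
        Mesa→Dover: Dover black — skip
        Mesa→Fargo: Fargo black — skip
      Mesa black
    Galt black
  Ashby black
  Clio gray
    Clio→Ashby: Ashby black — skip
    Clio→Brent: Brent black — skip
    Clio→Fargo: Fargo black — skip
    Clio→Galt: Galt black — skip
    Hilo gray
      Hilo→Dover: Dover black — skip
      Hilo→Ione: Ione is gray → back edge
First back edge: Hilo → Ione.

Hilo->Ione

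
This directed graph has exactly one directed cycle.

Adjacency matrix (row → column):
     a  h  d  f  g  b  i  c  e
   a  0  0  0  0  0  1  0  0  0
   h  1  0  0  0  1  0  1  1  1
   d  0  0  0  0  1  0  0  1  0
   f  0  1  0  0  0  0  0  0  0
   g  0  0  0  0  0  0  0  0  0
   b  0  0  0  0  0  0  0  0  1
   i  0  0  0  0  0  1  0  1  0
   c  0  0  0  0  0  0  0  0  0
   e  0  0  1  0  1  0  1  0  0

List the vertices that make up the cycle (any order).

b, e, i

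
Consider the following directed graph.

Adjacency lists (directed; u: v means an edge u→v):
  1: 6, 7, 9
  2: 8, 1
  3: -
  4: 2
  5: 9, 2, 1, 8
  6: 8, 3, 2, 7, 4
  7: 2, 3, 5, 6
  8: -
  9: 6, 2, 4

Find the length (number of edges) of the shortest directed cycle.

For each vertex v, BFS finds the shortest path from v back to v.
The shortest such closed walk is 7 → 6 → 7, length 2.

2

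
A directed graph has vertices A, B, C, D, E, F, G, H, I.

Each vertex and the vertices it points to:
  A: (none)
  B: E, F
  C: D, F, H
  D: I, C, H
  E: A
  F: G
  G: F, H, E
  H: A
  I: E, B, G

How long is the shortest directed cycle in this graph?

For each vertex v, BFS finds the shortest path from v back to v.
The shortest such closed walk is C → D → C, length 2.

2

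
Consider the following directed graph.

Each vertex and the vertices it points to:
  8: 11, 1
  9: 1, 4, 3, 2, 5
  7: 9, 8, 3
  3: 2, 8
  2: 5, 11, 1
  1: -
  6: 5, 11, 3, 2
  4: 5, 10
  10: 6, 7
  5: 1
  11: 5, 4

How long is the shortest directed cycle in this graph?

4

For each vertex v, BFS finds the shortest path from v back to v.
The shortest such closed walk is 10 → 6 → 11 → 4 → 10, length 4.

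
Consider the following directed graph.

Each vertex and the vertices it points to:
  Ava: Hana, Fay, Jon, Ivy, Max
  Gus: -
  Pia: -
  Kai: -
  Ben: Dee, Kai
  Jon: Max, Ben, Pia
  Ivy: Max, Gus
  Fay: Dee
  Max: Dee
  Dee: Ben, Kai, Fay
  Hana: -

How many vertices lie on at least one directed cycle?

3

A vertex is on a directed cycle iff it belongs to a strongly connected component of size ≥ 2 (or has a self-loop).
The vertices on cycles are {Ben, Dee, Fay} — 3 in total.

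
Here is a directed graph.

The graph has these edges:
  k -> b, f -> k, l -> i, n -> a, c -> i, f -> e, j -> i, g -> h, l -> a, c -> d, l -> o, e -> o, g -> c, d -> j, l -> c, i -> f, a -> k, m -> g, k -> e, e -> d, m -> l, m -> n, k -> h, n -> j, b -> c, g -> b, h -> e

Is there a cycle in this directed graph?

DFS with white/gray/black marking, starting from i:
i gray
  f gray
    e gray
      d gray
        j gray
          j→i: i is gray → back edge
Back edge found, so a cycle exists: i → f → e → d → j → i.

Yes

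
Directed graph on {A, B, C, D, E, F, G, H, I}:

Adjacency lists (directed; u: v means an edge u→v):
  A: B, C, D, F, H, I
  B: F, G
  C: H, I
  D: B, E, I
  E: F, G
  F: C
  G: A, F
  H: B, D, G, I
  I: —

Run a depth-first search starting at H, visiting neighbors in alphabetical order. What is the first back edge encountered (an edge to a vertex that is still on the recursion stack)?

DFS from H (visiting neighbors in alphabetical order); mark gray on enter, black on exit:
H gray
  B gray
    F gray
      C gray
        C→H: H is gray → back edge
First back edge: C → H.

C→H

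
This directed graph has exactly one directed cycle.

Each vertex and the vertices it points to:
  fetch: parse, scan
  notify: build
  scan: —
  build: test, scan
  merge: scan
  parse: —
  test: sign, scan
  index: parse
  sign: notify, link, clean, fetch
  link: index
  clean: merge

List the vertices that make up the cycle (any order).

DFS with gray/black marking from test:
test gray
  sign gray
    notify gray
      build gray
        build→test: test is gray → back edge
Back edge closes the cycle test → sign → notify → build → test; its vertices are {sign, test, build, notify}.

sign, test, build, notify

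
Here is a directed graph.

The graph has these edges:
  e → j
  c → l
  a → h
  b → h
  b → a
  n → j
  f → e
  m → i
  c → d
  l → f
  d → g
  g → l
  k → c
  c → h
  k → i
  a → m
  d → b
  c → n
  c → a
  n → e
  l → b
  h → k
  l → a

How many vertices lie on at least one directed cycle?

8

A vertex is on a directed cycle iff it belongs to a strongly connected component of size ≥ 2 (or has a self-loop).
The vertices on cycles are {a, b, c, d, g, h, k, l} — 8 in total.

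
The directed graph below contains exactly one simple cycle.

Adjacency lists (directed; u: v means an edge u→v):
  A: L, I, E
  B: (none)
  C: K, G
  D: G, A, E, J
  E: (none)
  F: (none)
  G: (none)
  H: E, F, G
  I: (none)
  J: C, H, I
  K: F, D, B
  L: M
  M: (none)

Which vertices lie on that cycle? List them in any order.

C, D, J, K

DFS with gray/black marking from K:
K gray
  F gray
  F black
  D gray
    G gray
    G black
    A gray
      L gray
        M gray
        M black
      L black
      I gray
      I black
      E gray
      E black
    A black
    D→E: E black — skip
    J gray
      C gray
        C→K: K is gray → back edge
Back edge closes the cycle K → D → J → C → K; its vertices are {C, D, J, K}.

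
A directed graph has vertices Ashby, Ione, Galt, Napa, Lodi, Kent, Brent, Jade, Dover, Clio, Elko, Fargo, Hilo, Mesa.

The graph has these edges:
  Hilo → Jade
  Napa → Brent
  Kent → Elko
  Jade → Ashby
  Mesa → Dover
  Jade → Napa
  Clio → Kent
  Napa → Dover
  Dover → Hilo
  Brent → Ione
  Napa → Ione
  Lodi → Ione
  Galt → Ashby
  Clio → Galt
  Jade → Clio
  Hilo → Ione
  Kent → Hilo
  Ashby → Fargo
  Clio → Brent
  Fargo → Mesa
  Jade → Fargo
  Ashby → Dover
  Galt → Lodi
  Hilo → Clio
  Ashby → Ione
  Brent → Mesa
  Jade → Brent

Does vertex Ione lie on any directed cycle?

Ione lies on a cycle iff there is a path from Ione back to itself.
Exploring from Ione, it never reaches itself; equivalently, its strongly connected component is a singleton.

No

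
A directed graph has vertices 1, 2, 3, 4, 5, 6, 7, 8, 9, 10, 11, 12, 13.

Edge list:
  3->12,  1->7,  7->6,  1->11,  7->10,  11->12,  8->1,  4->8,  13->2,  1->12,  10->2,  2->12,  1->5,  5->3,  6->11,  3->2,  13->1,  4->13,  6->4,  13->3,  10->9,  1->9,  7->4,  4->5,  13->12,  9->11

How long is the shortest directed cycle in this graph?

4

For each vertex v, BFS finds the shortest path from v back to v.
The shortest such closed walk is 7 → 4 → 13 → 1 → 7, length 4.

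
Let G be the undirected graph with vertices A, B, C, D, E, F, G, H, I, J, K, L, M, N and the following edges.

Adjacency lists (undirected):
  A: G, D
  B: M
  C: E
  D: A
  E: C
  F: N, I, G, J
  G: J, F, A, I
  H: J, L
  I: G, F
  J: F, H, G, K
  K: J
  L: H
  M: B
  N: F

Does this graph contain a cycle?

Yes

DFS, tracking each vertex's parent; an edge to a visited non-parent vertex closes a cycle.
Start from C:
visit C (parent –)
  visit E (parent C)
    E–C: parent, skip
visit A (parent –)
  visit G (parent A)
    visit J (parent G)
      visit F (parent J)
        visit N (parent F)
          N–F: parent, skip
        visit I (parent F)
          I–G: G visited and ≠ parent → cycle
Cycle: G – J – F – I – G.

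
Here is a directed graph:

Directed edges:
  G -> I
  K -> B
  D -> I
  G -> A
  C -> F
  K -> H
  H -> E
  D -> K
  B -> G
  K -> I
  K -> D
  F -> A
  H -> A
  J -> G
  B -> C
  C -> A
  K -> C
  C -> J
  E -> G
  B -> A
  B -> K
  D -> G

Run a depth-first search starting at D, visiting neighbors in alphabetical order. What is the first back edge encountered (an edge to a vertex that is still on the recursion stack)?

B→K

DFS from D (visiting neighbors in alphabetical order); mark gray on enter, black on exit:
D gray
  G gray
    A gray
    A black
    I gray
    I black
  G black
  D→I: I black — skip
  K gray
    B gray
      B→A: A black — skip
      C gray
        C→A: A black — skip
        F gray
          F→A: A black — skip
        F black
        J gray
          J→G: G black — skip
        J black
      C black
      B→G: G black — skip
      B→K: K is gray → back edge
First back edge: B → K.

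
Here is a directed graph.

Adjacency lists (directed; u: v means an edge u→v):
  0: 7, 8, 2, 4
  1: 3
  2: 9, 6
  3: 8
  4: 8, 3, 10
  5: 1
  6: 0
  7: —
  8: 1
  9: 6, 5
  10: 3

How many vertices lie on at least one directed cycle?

A vertex is on a directed cycle iff it belongs to a strongly connected component of size ≥ 2 (or has a self-loop).
The vertices on cycles are {0, 1, 2, 3, 6, 8, 9} — 7 in total.

7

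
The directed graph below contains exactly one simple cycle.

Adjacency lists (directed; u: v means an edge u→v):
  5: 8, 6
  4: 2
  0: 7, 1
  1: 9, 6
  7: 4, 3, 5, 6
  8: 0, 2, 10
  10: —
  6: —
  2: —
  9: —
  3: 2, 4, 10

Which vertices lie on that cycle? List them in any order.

0, 5, 7, 8

DFS with gray/black marking from 8:
8 gray
  0 gray
    7 gray
      4 gray
        2 gray
        2 black
      4 black
      3 gray
        3→2: 2 black — skip
        3→4: 4 black — skip
        10 gray
        10 black
      3 black
      5 gray
        5→8: 8 is gray → back edge
Back edge closes the cycle 8 → 0 → 7 → 5 → 8; its vertices are {0, 5, 7, 8}.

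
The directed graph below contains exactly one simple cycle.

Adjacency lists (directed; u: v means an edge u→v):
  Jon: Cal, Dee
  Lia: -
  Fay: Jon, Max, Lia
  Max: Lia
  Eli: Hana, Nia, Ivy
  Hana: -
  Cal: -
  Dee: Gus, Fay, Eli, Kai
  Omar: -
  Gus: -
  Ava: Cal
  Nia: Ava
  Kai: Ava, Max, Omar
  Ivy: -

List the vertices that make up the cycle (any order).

DFS with gray/black marking from Dee:
Dee gray
  Gus gray
  Gus black
  Fay gray
    Jon gray
      Cal gray
      Cal black
      Jon→Dee: Dee is gray → back edge
Back edge closes the cycle Dee → Fay → Jon → Dee; its vertices are {Dee, Fay, Jon}.

Dee, Fay, Jon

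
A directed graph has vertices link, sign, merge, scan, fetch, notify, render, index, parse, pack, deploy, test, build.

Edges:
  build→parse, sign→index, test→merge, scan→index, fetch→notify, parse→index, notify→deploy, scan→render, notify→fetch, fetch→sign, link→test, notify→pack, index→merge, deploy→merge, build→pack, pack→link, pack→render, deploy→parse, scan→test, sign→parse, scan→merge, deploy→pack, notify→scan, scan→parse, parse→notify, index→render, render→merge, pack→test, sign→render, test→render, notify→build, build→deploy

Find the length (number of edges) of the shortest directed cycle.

For each vertex v, BFS finds the shortest path from v back to v.
The shortest such closed walk is notify → fetch → notify, length 2.

2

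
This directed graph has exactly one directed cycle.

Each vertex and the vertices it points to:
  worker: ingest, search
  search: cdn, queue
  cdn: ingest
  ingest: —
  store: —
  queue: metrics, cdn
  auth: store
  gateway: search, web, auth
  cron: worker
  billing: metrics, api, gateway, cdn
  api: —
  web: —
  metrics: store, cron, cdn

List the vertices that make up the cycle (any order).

cron, queue, search, worker, metrics

DFS with gray/black marking from metrics:
metrics gray
  store gray
  store black
  cron gray
    worker gray
      ingest gray
      ingest black
      search gray
        cdn gray
          cdn→ingest: ingest black — skip
        cdn black
        queue gray
          queue→metrics: metrics is gray → back edge
Back edge closes the cycle metrics → cron → worker → search → queue → metrics; its vertices are {cron, queue, search, worker, metrics}.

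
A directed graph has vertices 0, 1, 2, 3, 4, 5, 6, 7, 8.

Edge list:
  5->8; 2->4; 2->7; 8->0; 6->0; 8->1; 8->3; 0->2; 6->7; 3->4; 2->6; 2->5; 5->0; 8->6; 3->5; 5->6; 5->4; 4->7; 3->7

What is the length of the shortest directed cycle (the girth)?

3

For each vertex v, BFS finds the shortest path from v back to v.
The shortest such closed walk is 5 → 8 → 3 → 5, length 3.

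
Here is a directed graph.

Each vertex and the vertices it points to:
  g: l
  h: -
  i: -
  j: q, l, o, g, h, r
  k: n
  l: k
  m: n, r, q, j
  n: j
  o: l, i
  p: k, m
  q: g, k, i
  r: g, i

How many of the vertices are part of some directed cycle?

8

A vertex is on a directed cycle iff it belongs to a strongly connected component of size ≥ 2 (or has a self-loop).
The vertices on cycles are {g, j, k, l, n, o, q, r} — 8 in total.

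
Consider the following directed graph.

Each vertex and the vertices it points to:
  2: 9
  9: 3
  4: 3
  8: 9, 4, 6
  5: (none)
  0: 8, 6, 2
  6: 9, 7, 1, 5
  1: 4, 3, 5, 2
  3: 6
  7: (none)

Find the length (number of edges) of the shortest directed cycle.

3

For each vertex v, BFS finds the shortest path from v back to v.
The shortest such closed walk is 6 → 9 → 3 → 6, length 3.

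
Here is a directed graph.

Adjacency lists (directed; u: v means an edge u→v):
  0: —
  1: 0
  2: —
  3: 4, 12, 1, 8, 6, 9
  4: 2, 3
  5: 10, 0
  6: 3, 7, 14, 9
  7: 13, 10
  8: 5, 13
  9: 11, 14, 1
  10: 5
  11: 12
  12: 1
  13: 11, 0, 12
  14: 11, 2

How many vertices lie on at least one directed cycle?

5

A vertex is on a directed cycle iff it belongs to a strongly connected component of size ≥ 2 (or has a self-loop).
The vertices on cycles are {3, 4, 5, 6, 10} — 5 in total.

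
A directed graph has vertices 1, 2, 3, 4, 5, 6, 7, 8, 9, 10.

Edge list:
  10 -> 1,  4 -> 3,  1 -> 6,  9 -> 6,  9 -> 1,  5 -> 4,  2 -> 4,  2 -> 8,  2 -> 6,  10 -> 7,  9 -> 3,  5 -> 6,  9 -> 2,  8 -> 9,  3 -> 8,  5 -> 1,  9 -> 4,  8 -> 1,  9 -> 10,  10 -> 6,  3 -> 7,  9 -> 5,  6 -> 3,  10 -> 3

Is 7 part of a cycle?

7 lies on a cycle iff there is a path from 7 back to itself.
Exploring from 7, it never reaches itself; equivalently, its strongly connected component is a singleton.

No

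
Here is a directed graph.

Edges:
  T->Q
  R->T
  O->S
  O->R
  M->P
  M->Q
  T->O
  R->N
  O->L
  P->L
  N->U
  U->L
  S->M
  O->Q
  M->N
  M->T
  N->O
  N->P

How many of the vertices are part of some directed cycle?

6

A vertex is on a directed cycle iff it belongs to a strongly connected component of size ≥ 2 (or has a self-loop).
The vertices on cycles are {M, N, O, R, S, T} — 6 in total.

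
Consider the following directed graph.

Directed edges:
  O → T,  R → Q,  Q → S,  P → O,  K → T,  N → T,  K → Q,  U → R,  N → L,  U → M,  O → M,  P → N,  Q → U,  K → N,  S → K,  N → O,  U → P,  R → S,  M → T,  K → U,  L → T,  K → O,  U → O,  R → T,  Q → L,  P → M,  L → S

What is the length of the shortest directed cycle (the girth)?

For each vertex v, BFS finds the shortest path from v back to v.
The shortest such closed walk is K → Q → S → K, length 3.

3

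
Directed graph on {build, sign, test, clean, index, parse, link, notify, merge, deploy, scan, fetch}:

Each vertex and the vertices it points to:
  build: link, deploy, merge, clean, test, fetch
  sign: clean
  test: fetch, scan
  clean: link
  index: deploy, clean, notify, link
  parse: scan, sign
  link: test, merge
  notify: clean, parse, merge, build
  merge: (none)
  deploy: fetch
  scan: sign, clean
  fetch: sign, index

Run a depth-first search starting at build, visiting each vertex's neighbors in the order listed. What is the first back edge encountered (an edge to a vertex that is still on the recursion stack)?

clean->link

DFS from build (visiting each vertex's neighbors in the order listed); mark gray on enter, black on exit:
build gray
  link gray
    test gray
      fetch gray
        sign gray
          clean gray
            clean→link: link is gray → back edge
First back edge: clean → link.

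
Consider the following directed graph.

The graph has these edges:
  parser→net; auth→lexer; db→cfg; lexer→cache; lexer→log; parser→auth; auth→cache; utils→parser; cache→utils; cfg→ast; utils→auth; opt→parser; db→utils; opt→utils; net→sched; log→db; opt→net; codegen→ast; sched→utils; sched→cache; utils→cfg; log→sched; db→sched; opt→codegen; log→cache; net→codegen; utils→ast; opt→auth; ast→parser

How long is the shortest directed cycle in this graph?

For each vertex v, BFS finds the shortest path from v back to v.
The shortest such closed walk is auth → cache → utils → auth, length 3.

3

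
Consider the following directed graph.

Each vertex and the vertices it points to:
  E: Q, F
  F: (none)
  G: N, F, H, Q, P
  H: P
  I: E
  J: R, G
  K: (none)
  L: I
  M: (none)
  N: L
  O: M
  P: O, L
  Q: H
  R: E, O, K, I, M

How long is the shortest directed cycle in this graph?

6

For each vertex v, BFS finds the shortest path from v back to v.
The shortest such closed walk is Q → H → P → L → I → E → Q, length 6.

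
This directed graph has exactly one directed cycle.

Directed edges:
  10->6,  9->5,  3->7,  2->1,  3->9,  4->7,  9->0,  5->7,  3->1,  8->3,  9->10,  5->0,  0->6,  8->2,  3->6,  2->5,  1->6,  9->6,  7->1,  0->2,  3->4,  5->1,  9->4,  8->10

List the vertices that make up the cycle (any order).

DFS with gray/black marking from 2:
2 gray
  5 gray
    1 gray
      6 gray
      6 black
    1 black
    7 gray
      7→1: 1 black — skip
    7 black
    0 gray
      0→2: 2 is gray → back edge
Back edge closes the cycle 2 → 5 → 0 → 2; its vertices are {0, 2, 5}.

0, 2, 5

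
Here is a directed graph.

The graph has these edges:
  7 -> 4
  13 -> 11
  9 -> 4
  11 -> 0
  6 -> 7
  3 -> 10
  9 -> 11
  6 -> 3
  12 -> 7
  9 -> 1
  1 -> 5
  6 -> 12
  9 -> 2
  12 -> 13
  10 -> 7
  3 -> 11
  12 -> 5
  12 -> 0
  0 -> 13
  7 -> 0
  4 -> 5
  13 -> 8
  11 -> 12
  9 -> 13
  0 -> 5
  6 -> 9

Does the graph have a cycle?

DFS with white/gray/black marking, starting from 7:
7 gray
  4 gray
    5 gray
    5 black
  4 black
  0 gray
    13 gray
      11 gray
        12 gray
          12→7: 7 is gray → back edge
Back edge found, so a cycle exists: 7 → 0 → 13 → 11 → 12 → 7.

Yes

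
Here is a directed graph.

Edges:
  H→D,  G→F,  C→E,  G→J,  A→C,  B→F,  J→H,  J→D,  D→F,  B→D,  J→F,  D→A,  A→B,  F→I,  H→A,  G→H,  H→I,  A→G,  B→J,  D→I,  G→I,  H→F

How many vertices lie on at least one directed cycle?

A vertex is on a directed cycle iff it belongs to a strongly connected component of size ≥ 2 (or has a self-loop).
The vertices on cycles are {A, B, D, G, H, J} — 6 in total.

6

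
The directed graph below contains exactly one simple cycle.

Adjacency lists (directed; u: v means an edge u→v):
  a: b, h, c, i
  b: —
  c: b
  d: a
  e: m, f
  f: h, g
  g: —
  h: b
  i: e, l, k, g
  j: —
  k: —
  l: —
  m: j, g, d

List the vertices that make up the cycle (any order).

a, d, e, i, m

DFS with gray/black marking from a:
a gray
  b gray
  b black
  h gray
    h→b: b black — skip
  h black
  c gray
    c→b: b black — skip
  c black
  i gray
    e gray
      m gray
        j gray
        j black
        g gray
        g black
        d gray
          d→a: a is gray → back edge
Back edge closes the cycle a → i → e → m → d → a; its vertices are {a, d, e, i, m}.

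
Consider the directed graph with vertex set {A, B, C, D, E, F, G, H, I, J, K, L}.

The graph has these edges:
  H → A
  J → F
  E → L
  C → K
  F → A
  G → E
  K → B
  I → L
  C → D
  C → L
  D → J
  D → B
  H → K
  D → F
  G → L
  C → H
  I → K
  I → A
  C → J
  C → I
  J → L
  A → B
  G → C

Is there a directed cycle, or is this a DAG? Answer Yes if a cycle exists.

No

DFS with white/gray/black marking, starting from J:
J gray
  L gray
  L black
  F gray
    A gray
      B gray
      B black
    A black
  F black
J black
C gray
  I gray
    I→L: L black — skip
    K gray
      K→B: B black — skip
    K black
    I→A: A black — skip
  I black
  C→L: L black — skip
  C→J: J black — skip
  C→K: K black — skip
  H gray
    H→K: K black — skip
    H→A: A black — skip
  H black
  D gray
    D→F: F black — skip
    D→B: B black — skip
    D→J: J black — skip
  D black
C black
E gray
  E→L: L black — skip
E black
G gray
  G→E: E black — skip
  G→L: L black — skip
  G→C: C black — skip
G black
Every edge goes to a white or black vertex — no back edge, so the graph is acyclic.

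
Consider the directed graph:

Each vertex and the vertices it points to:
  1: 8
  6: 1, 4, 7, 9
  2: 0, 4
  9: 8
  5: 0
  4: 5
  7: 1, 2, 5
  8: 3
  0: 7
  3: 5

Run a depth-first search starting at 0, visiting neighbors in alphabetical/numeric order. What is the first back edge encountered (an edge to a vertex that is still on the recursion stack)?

5→0

DFS from 0 (visiting neighbors in alphabetical/numeric order); mark gray on enter, black on exit:
0 gray
  7 gray
    1 gray
      8 gray
        3 gray
          5 gray
            5→0: 0 is gray → back edge
First back edge: 5 → 0.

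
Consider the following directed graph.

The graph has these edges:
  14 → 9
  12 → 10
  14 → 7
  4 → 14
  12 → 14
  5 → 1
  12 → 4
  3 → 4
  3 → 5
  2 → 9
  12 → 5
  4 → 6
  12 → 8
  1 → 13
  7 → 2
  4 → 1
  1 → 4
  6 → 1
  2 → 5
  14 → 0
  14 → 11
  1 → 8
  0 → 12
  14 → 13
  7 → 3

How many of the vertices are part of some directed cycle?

A vertex is on a directed cycle iff it belongs to a strongly connected component of size ≥ 2 (or has a self-loop).
The vertices on cycles are {0, 1, 2, 3, 4, 5, 6, 7, 12, 14} — 10 in total.

10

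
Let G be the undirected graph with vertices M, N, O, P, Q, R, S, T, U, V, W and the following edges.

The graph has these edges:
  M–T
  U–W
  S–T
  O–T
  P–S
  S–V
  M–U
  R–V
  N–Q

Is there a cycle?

No

DFS, tracking each vertex's parent; an edge to a visited non-parent vertex closes a cycle.
Start from T:
visit T (parent –)
  visit S (parent T)
    visit V (parent S)
      visit R (parent V)
        R–V: parent, skip
      V–S: parent, skip
    visit P (parent S)
      P–S: parent, skip
    S–T: parent, skip
  visit O (parent T)
    O–T: parent, skip
  visit M (parent T)
    visit U (parent M)
      visit W (parent U)
        W–U: parent, skip
      U–M: parent, skip
    M–T: parent, skip
visit N (parent –)
  visit Q (parent N)
    Q–N: parent, skip
No non-parent visited neighbor found — the graph is a forest.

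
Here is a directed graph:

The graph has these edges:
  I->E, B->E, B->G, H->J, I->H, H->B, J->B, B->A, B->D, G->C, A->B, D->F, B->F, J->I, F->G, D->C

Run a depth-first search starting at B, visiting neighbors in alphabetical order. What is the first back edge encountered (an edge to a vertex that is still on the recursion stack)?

A->B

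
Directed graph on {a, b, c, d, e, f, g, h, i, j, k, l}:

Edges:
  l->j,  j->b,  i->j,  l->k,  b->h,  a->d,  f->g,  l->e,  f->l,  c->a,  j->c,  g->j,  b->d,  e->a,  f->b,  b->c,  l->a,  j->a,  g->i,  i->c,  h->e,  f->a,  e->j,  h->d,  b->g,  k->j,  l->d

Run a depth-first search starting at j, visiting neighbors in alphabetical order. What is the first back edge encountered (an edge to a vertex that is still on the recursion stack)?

DFS from j (visiting neighbors in alphabetical order); mark gray on enter, black on exit:
j gray
  a gray
    d gray
    d black
  a black
  b gray
    c gray
      c→a: a black — skip
    c black
    b→d: d black — skip
    g gray
      i gray
        i→c: c black — skip
        i→j: j is gray → back edge
First back edge: i → j.

i→j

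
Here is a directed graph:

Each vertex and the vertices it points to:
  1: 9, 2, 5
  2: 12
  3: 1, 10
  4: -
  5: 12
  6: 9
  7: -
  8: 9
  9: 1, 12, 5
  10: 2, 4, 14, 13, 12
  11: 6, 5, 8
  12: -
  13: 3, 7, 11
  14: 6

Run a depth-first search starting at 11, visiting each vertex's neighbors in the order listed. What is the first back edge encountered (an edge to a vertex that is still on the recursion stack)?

1→9

DFS from 11 (visiting each vertex's neighbors in the order listed); mark gray on enter, black on exit:
11 gray
  6 gray
    9 gray
      1 gray
        1→9: 9 is gray → back edge
First back edge: 1 → 9.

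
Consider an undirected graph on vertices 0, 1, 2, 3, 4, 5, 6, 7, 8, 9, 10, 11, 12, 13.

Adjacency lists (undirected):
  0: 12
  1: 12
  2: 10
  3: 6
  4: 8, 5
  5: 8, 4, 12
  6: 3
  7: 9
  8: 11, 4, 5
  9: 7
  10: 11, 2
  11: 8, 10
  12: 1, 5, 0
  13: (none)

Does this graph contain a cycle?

DFS, tracking each vertex's parent; an edge to a visited non-parent vertex closes a cycle.
Start from 9:
visit 9 (parent –)
  visit 7 (parent 9)
    7–9: parent, skip
visit 0 (parent –)
  visit 12 (parent 0)
    visit 1 (parent 12)
      1–12: parent, skip
    visit 5 (parent 12)
      visit 8 (parent 5)
        visit 11 (parent 8)
          11–8: parent, skip
          visit 10 (parent 11)
            10–11: parent, skip
            visit 2 (parent 10)
              2–10: parent, skip
        visit 4 (parent 8)
          4–8: parent, skip
          4–5: 5 visited and ≠ parent → cycle
Cycle: 5 – 8 – 4 – 5.

Yes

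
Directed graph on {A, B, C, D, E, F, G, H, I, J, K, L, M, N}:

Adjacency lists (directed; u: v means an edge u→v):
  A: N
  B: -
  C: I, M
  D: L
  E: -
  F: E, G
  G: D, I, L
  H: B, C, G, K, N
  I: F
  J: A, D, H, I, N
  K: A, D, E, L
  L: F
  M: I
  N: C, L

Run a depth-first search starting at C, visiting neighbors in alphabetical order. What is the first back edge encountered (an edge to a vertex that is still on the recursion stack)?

DFS from C (visiting neighbors in alphabetical order); mark gray on enter, black on exit:
C gray
  I gray
    F gray
      E gray
      E black
      G gray
        D gray
          L gray
            L→F: F is gray → back edge
First back edge: L → F.

L→F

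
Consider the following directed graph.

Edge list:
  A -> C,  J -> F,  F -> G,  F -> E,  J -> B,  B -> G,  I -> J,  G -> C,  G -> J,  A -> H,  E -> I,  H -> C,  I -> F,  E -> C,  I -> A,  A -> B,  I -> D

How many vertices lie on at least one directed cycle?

7

A vertex is on a directed cycle iff it belongs to a strongly connected component of size ≥ 2 (or has a self-loop).
The vertices on cycles are {A, B, E, F, G, I, J} — 7 in total.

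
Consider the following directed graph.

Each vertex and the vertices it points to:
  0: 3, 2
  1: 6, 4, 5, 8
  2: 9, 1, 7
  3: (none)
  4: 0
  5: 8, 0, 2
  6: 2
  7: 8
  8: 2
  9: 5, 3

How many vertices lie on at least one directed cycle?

A vertex is on a directed cycle iff it belongs to a strongly connected component of size ≥ 2 (or has a self-loop).
The vertices on cycles are {0, 1, 2, 4, 5, 6, 7, 8, 9} — 9 in total.

9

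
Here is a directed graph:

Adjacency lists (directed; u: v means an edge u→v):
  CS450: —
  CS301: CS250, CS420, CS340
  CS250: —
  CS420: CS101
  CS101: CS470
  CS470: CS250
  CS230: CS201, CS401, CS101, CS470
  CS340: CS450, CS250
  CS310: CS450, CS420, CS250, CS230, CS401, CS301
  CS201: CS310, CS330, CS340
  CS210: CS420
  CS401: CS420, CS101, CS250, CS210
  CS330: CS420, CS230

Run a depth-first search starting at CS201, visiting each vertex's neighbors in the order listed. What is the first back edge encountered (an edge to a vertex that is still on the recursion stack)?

DFS from CS201 (visiting each vertex's neighbors in the order listed); mark gray on enter, black on exit:
CS201 gray
  CS310 gray
    CS450 gray
    CS450 black
    CS420 gray
      CS101 gray
        CS470 gray
          CS250 gray
          CS250 black
        CS470 black
      CS101 black
    CS420 black
    CS310→CS250: CS250 black — skip
    CS230 gray
      CS230→CS201: CS201 is gray → back edge
First back edge: CS230 → CS201.

CS230->CS201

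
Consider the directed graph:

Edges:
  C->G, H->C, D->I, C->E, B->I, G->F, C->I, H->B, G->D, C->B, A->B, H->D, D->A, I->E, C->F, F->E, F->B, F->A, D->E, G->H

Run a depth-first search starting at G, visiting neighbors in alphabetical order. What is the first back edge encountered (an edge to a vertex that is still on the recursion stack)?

C->G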